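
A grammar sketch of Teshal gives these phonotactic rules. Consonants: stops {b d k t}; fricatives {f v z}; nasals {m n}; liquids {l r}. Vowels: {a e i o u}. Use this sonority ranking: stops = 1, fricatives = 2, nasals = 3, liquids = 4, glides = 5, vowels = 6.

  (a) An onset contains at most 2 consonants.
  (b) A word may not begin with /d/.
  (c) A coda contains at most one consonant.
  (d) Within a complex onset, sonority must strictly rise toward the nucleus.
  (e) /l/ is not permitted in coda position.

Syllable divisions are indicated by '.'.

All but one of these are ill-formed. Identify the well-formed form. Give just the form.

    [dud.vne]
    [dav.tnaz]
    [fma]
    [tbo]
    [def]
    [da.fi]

[dud.vne] — violates constraint (b): word begins with /d/ → ill-formed
[dav.tnaz] — violates constraint (b): word begins with /d/ → ill-formed
[fma] — σ1 onset /fm/ (2→3 rises), coda /∅/ ok → well-formed
[tbo] — violates constraint (d): syllable 1 onset /tb/: /t/ (stop, 1) → /b/ (stop, 1) does not rise → ill-formed
[def] — violates constraint (b): word begins with /d/ → ill-formed
[da.fi] — violates constraint (b): word begins with /d/ → ill-formed

[fma]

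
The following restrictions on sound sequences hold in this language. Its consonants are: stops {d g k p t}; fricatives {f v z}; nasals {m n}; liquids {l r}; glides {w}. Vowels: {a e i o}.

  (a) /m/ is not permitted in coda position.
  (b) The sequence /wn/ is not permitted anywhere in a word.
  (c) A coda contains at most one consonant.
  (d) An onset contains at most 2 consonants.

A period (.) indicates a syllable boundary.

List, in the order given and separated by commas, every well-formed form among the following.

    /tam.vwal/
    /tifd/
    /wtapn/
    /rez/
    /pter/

/rez/, /pter/

/tam.vwal/ — violates constraint (a): syllable 1 coda contains /m/ → ill-formed
/tifd/ — violates constraint (c): syllable 1 coda /fd/ has 2 consonants (> 1) → ill-formed
/wtapn/ — violates constraint (c): syllable 1 coda /pn/ has 2 consonants (> 1) → ill-formed
/rez/ — σ1 onset /r/, coda /z/ ok → well-formed
/pter/ — σ1 onset /pt/ (2C), coda /r/ ok → well-formed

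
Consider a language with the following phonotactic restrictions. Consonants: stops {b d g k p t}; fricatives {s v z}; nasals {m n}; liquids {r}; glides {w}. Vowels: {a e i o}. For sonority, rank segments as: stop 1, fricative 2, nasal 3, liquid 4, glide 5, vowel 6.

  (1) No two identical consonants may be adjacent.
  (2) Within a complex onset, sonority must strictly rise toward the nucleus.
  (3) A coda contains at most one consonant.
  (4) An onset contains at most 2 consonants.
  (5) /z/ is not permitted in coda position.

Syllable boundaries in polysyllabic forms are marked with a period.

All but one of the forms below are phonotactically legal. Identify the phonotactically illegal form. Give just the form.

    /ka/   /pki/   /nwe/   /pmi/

/ka/ — σ1 onset /k/, coda /∅/ ok → phonotactically legal
/pki/ — violates constraint 2: syllable 1 onset /pk/: /p/ (stop, 1) → /k/ (stop, 1) does not rise → phonotactically illegal
/nwe/ — σ1 onset /nw/ (3→5 rises), coda /∅/ ok → phonotactically legal
/pmi/ — σ1 onset /pm/ (1→3 rises), coda /∅/ ok → phonotactically legal

/pki/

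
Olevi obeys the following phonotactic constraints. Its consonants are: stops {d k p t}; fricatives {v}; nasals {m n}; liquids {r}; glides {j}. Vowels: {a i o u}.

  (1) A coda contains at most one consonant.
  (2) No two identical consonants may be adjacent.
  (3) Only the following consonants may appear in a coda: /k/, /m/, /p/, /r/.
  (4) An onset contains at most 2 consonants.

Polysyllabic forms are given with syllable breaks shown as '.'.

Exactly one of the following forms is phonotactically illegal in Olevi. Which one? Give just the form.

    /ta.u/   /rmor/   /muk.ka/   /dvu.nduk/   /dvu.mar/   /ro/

/ta.u/ — σ1 onset /t/, coda /∅/ ok; σ2 onset /∅/, coda /∅/ ok → phonotactically legal
/rmor/ — σ1 onset /rm/ (2C), coda /r/ ok → phonotactically legal
/muk.ka/ — violates constraint 2: adjacent identical consonants /kk/ → phonotactically illegal
/dvu.nduk/ — σ1 onset /dv/ (2C), coda /∅/ ok; σ2 onset /nd/ (2C), coda /k/ ok → phonotactically legal
/dvu.mar/ — σ1 onset /dv/ (2C), coda /∅/ ok; σ2 onset /m/, coda /r/ ok → phonotactically legal
/ro/ — σ1 onset /r/, coda /∅/ ok → phonotactically legal

/muk.ka/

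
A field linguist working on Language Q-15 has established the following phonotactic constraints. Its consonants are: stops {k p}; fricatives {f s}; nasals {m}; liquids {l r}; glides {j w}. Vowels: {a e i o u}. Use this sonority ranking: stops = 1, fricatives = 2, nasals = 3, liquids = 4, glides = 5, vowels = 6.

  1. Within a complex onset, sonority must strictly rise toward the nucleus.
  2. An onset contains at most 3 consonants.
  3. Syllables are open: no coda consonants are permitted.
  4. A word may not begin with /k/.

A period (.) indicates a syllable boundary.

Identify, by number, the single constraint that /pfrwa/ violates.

/pfrwa/: syllable 1 onset /pfrw/ has 4 consonants (> 3).
This is a violation of constraint 2: "An onset contains at most 3 consonants."
The remaining constraints (1, 3, 4) are satisfied.

2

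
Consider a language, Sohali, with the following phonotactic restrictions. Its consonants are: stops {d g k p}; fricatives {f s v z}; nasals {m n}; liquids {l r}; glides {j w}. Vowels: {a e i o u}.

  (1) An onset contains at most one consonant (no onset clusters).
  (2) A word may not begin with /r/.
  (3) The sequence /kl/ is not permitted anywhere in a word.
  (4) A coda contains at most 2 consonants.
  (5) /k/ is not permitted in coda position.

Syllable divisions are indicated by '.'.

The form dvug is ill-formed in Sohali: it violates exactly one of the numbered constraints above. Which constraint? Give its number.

dvug: syllable 1 onset /dv/ has 2 consonants (> 1).
This is a violation of constraint 1: "An onset contains at most one consonant (no onset clusters)."
The remaining constraints (2, 3, 4, 5) are satisfied.

1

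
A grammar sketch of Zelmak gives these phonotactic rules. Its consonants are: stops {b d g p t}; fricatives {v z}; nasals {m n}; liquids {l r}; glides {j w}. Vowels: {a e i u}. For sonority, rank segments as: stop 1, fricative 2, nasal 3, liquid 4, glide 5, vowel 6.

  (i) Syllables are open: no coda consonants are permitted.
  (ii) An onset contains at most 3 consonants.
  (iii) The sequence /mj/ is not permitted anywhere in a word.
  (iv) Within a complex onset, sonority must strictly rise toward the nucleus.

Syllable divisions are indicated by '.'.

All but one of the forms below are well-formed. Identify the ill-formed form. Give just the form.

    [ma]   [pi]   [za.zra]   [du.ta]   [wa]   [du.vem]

[ma] — σ1 onset /m/, coda /∅/ ok → well-formed
[pi] — σ1 onset /p/, coda /∅/ ok → well-formed
[za.zra] — σ1 onset /z/, coda /∅/ ok; σ2 onset /zr/ (2→4 rises), coda /∅/ ok → well-formed
[du.ta] — σ1 onset /d/, coda /∅/ ok; σ2 onset /t/, coda /∅/ ok → well-formed
[wa] — σ1 onset /w/, coda /∅/ ok → well-formed
[du.vem] — violates constraint (i): syllable 2 coda /m/ has 1 consonant (> 0) → ill-formed

[du.vem]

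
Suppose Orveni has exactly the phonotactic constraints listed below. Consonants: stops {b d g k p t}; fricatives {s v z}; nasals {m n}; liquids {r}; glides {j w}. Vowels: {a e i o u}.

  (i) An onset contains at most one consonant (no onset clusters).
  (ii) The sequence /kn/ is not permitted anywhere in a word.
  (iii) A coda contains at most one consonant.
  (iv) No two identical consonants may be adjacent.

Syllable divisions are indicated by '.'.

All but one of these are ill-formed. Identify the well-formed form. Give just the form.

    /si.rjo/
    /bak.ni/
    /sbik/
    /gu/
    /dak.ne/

/si.rjo/ — violates constraint (i): syllable 2 onset /rj/ has 2 consonants (> 1) → ill-formed
/bak.ni/ — violates constraint (ii): contains banned sequence /kn/ → ill-formed
/sbik/ — violates constraint (i): syllable 1 onset /sb/ has 2 consonants (> 1) → ill-formed
/gu/ — σ1 onset /g/, coda /∅/ ok → well-formed
/dak.ne/ — violates constraint (ii): contains banned sequence /kn/ → ill-formed

/gu/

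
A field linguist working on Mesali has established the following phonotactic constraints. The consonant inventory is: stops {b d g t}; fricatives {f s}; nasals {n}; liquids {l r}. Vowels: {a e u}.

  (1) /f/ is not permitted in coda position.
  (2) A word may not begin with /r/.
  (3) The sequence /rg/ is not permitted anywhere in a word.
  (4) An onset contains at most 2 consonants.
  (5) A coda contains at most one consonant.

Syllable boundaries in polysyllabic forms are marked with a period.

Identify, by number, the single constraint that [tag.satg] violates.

5

[tag.satg]: syllable 2 coda /tg/ has 2 consonants (> 1).
This is a violation of constraint 5: "A coda contains at most one consonant."
The remaining constraints (1, 2, 3, 4) are satisfied.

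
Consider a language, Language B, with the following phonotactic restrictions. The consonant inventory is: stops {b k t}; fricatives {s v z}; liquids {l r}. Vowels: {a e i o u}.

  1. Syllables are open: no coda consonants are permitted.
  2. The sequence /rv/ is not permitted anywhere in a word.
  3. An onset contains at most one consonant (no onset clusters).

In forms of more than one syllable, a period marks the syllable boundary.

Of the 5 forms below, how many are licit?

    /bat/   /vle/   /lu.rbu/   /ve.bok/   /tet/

/bat/ — violates constraint 1: syllable 1 coda /t/ has 1 consonant (> 0) → illicit
/vle/ — violates constraint 3: syllable 1 onset /vl/ has 2 consonants (> 1) → illicit
/lu.rbu/ — violates constraint 3: syllable 2 onset /rb/ has 2 consonants (> 1) → illicit
/ve.bok/ — violates constraint 1: syllable 2 coda /k/ has 1 consonant (> 0) → illicit
/tet/ — violates constraint 1: syllable 1 coda /t/ has 1 consonant (> 0) → illicit
No form is licit → 0.

0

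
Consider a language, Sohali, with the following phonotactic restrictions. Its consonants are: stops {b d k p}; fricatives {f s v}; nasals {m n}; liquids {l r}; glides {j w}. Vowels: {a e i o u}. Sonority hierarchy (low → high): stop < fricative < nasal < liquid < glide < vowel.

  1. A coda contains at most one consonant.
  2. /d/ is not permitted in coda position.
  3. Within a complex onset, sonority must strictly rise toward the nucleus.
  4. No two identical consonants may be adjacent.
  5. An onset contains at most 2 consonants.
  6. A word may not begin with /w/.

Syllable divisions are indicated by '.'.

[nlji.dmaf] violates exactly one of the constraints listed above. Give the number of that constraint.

[nlji.dmaf]: syllable 1 onset /nlj/ has 3 consonants (> 2).
This is a violation of constraint 5: "An onset contains at most 2 consonants."
The remaining constraints (1, 2, 3, 4, 6) are satisfied.

5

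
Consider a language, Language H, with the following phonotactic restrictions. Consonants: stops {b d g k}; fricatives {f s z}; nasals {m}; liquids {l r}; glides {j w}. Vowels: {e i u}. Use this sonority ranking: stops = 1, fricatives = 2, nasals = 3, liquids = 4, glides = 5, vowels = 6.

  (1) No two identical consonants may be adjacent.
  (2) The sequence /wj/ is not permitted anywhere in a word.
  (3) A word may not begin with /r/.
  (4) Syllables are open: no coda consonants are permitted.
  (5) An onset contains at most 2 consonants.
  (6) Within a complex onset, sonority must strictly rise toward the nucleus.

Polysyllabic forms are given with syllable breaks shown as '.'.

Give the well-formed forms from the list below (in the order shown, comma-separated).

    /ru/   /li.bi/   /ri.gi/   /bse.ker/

/ru/ — violates constraint 3: word begins with /r/ → ill-formed
/li.bi/ — σ1 onset /l/, coda /∅/ ok; σ2 onset /b/, coda /∅/ ok → well-formed
/ri.gi/ — violates constraint 3: word begins with /r/ → ill-formed
/bse.ker/ — violates constraint 4: syllable 2 coda /r/ has 1 consonant (> 0) → ill-formed

/li.bi/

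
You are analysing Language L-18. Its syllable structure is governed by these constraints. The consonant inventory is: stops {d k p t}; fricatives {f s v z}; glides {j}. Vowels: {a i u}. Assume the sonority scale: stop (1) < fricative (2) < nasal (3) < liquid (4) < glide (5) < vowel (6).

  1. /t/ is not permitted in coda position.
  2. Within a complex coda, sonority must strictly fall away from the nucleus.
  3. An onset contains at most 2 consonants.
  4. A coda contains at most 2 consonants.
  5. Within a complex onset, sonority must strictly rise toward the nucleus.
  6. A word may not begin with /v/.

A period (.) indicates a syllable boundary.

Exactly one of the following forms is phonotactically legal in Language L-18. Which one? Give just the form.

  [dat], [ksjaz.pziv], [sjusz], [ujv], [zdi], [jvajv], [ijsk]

[dat] — violates constraint 1: syllable 1 coda contains /t/ → phonotactically illegal
[ksjaz.pziv] — violates constraint 3: syllable 1 onset /ksj/ has 3 consonants (> 2) → phonotactically illegal
[sjusz] — violates constraint 2: syllable 1 coda /sz/: /s/ (fricative, 2) → /z/ (fricative, 2) does not fall → phonotactically illegal
[ujv] — σ1 onset /∅/, coda /jv/ (5→2 falls) ok → phonotactically legal
[zdi] — violates constraint 5: syllable 1 onset /zd/: /z/ (fricative, 2) → /d/ (stop, 1) does not rise → phonotactically illegal
[jvajv] — violates constraint 5: syllable 1 onset /jv/: /j/ (glide, 5) → /v/ (fricative, 2) does not rise → phonotactically illegal
[ijsk] — violates constraint 4: syllable 1 coda /jsk/ has 3 consonants (> 2) → phonotactically illegal

[ujv]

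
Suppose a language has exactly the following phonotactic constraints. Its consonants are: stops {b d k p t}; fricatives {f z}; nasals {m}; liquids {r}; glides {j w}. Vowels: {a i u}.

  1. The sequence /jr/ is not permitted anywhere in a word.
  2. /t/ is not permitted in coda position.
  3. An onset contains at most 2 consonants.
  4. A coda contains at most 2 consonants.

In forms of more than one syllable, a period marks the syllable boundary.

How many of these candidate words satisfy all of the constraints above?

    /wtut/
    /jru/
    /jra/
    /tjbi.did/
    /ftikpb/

/wtut/ — violates constraint 2: syllable 1 coda contains /t/ → phonotactically illegal
/jru/ — violates constraint 1: contains banned sequence /jr/ → phonotactically illegal
/jra/ — violates constraint 1: contains banned sequence /jr/ → phonotactically illegal
/tjbi.did/ — violates constraint 3: syllable 1 onset /tjb/ has 3 consonants (> 2) → phonotactically illegal
/ftikpb/ — violates constraint 4: syllable 1 coda /kpb/ has 3 consonants (> 2) → phonotactically illegal
No form is phonotactically legal → 0.

0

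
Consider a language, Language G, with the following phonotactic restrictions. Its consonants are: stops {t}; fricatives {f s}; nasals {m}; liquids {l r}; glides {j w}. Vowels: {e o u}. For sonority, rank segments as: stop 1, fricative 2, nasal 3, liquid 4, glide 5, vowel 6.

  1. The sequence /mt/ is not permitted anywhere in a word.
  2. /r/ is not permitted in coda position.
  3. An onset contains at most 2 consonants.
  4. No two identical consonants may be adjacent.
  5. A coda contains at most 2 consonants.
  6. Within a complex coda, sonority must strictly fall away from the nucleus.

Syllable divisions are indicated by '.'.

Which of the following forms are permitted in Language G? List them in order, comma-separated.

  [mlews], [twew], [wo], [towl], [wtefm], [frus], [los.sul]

[mlews], [twew], [wo], [towl], [frus]

[mlews] — σ1 onset /ml/ (2C), coda /ws/ (5→2 falls) ok → permitted
[twew] — σ1 onset /tw/ (2C), coda /w/ ok → permitted
[wo] — σ1 onset /w/, coda /∅/ ok → permitted
[towl] — σ1 onset /t/, coda /wl/ (5→4 falls) ok → permitted
[wtefm] — violates constraint 6: syllable 1 coda /fm/: /f/ (fricative, 2) → /m/ (nasal, 3) does not fall → not permitted
[frus] — σ1 onset /fr/ (2C), coda /s/ ok → permitted
[los.sul] — violates constraint 4: adjacent identical consonants /ss/ → not permitted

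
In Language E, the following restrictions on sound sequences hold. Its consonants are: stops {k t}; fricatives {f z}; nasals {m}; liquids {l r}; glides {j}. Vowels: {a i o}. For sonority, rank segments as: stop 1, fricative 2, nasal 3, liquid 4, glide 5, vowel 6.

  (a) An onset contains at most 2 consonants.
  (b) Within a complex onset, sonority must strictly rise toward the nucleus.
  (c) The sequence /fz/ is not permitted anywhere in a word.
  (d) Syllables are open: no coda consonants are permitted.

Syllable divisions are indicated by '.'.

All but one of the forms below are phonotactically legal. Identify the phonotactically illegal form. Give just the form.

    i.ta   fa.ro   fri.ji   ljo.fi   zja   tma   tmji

tmji

i.ta — σ1 onset /∅/, coda /∅/ ok; σ2 onset /t/, coda /∅/ ok → phonotactically legal
fa.ro — σ1 onset /f/, coda /∅/ ok; σ2 onset /r/, coda /∅/ ok → phonotactically legal
fri.ji — σ1 onset /fr/ (2→4 rises), coda /∅/ ok; σ2 onset /j/, coda /∅/ ok → phonotactically legal
ljo.fi — σ1 onset /lj/ (4→5 rises), coda /∅/ ok; σ2 onset /f/, coda /∅/ ok → phonotactically legal
zja — σ1 onset /zj/ (2→5 rises), coda /∅/ ok → phonotactically legal
tma — σ1 onset /tm/ (1→3 rises), coda /∅/ ok → phonotactically legal
tmji — violates constraint (a): syllable 1 onset /tmj/ has 3 consonants (> 2) → phonotactically illegal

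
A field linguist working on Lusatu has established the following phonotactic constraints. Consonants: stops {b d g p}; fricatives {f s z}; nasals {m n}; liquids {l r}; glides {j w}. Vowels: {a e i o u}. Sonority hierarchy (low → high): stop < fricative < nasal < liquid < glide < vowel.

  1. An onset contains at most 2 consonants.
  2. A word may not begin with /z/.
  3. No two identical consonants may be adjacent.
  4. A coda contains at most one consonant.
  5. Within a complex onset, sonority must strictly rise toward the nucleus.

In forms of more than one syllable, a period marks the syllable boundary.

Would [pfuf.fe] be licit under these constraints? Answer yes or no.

no

[pfuf.fe] — violates constraint 3: adjacent identical consonants /ff/ → illicit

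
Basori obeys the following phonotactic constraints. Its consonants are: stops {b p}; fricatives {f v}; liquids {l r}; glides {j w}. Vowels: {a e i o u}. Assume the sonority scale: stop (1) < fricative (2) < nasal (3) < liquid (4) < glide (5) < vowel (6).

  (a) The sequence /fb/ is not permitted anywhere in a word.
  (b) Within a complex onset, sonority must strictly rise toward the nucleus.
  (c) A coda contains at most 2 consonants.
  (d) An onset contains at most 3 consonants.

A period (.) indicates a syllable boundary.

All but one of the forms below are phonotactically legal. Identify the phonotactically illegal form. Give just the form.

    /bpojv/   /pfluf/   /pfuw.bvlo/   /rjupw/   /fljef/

/bpojv/

/bpojv/ — violates constraint (b): syllable 1 onset /bp/: /b/ (stop, 1) → /p/ (stop, 1) does not rise → phonotactically illegal
/pfluf/ — σ1 onset /pfl/ (1→2→4 rises), coda /f/ ok → phonotactically legal
/pfuw.bvlo/ — σ1 onset /pf/ (1→2 rises), coda /w/ ok; σ2 onset /bvl/ (1→2→4 rises), coda /∅/ ok → phonotactically legal
/rjupw/ — σ1 onset /rj/ (4→5 rises), coda /pw/ (2C) ok → phonotactically legal
/fljef/ — σ1 onset /flj/ (2→4→5 rises), coda /f/ ok → phonotactically legal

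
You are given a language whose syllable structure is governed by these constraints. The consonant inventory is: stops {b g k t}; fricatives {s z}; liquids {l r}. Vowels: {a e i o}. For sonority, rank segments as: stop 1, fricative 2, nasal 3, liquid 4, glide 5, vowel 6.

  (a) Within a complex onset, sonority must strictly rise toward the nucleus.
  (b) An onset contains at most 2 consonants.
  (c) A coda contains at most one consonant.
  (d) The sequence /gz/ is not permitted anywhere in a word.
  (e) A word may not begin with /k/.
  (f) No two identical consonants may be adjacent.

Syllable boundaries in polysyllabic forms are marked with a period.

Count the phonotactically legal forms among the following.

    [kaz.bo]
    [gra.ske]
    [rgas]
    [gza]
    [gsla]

0

[kaz.bo] — violates constraint (e): word begins with /k/ → phonotactically illegal
[gra.ske] — violates constraint (a): syllable 2 onset /sk/: /s/ (fricative, 2) → /k/ (stop, 1) does not rise → phonotactically illegal
[rgas] — violates constraint (a): syllable 1 onset /rg/: /r/ (liquid, 4) → /g/ (stop, 1) does not rise → phonotactically illegal
[gza] — violates constraint (d): contains banned sequence /gz/ → phonotactically illegal
[gsla] — violates constraint (b): syllable 1 onset /gsl/ has 3 consonants (> 2) → phonotactically illegal
No form is phonotactically legal → 0.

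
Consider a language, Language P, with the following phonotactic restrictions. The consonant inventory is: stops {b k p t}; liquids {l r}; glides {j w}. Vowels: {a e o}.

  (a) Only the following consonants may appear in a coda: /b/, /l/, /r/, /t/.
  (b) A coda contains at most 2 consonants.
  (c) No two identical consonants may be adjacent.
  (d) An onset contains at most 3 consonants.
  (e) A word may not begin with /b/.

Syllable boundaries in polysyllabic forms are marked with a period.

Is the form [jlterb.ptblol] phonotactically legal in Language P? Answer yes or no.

no

[jlterb.ptblol] — violates constraint (d): syllable 2 onset /ptbl/ has 4 consonants (> 3) → phonotactically illegal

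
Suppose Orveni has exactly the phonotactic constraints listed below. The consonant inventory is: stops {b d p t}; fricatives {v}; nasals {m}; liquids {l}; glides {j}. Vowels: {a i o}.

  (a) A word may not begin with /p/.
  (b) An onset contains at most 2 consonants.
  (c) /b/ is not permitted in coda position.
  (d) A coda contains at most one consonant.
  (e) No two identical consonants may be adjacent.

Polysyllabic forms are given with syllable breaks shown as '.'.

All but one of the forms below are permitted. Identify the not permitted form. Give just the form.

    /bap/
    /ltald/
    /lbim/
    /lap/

/bap/ — σ1 onset /b/, coda /p/ ok → permitted
/ltald/ — violates constraint (d): syllable 1 coda /ld/ has 2 consonants (> 1) → not permitted
/lbim/ — σ1 onset /lb/ (2C), coda /m/ ok → permitted
/lap/ — σ1 onset /l/, coda /p/ ok → permitted

/ltald/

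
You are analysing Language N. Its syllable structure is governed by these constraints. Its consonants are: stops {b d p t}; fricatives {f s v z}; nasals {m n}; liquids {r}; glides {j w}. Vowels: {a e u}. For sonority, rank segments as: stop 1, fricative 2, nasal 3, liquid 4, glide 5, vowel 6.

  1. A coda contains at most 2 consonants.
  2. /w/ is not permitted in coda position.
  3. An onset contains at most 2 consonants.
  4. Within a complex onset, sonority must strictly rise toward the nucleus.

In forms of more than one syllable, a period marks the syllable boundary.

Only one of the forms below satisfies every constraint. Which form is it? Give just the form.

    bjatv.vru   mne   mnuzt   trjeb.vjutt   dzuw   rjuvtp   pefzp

bjatv.vru — σ1 onset /bj/ (1→5 rises), coda /tv/ (2C) ok; σ2 onset /vr/ (2→4 rises), coda /∅/ ok → licit
mne — violates constraint 4: syllable 1 onset /mn/: /m/ (nasal, 3) → /n/ (nasal, 3) does not rise → illicit
mnuzt — violates constraint 4: syllable 1 onset /mn/: /m/ (nasal, 3) → /n/ (nasal, 3) does not rise → illicit
trjeb.vjutt — violates constraint 3: syllable 1 onset /trj/ has 3 consonants (> 2) → illicit
dzuw — violates constraint 2: syllable 1 coda contains /w/ → illicit
rjuvtp — violates constraint 1: syllable 1 coda /vtp/ has 3 consonants (> 2) → illicit
pefzp — violates constraint 1: syllable 1 coda /fzp/ has 3 consonants (> 2) → illicit

bjatv.vru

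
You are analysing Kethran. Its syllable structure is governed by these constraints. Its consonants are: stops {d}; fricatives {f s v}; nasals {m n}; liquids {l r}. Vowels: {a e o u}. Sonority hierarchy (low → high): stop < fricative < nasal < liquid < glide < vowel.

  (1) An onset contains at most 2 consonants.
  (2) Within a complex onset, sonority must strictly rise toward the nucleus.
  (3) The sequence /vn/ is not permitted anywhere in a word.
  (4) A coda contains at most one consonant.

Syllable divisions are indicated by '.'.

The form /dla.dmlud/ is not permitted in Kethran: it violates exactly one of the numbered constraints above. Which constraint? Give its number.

1

/dla.dmlud/: syllable 2 onset /dml/ has 3 consonants (> 2).
This is a violation of constraint 1: "An onset contains at most 2 consonants."
The remaining constraints (2, 3, 4) are satisfied.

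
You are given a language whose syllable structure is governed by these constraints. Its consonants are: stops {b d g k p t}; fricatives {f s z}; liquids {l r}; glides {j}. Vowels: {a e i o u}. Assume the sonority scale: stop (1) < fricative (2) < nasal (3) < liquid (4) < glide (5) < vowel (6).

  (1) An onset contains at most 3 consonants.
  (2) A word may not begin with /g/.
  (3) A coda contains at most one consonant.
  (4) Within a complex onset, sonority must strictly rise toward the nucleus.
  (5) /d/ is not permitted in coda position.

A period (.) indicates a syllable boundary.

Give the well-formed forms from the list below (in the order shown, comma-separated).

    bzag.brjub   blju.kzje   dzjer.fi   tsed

bzag.brjub, blju.kzje, dzjer.fi

bzag.brjub — σ1 onset /bz/ (1→2 rises), coda /g/ ok; σ2 onset /brj/ (1→4→5 rises), coda /b/ ok → well-formed
blju.kzje — σ1 onset /blj/ (1→4→5 rises), coda /∅/ ok; σ2 onset /kzj/ (1→2→5 rises), coda /∅/ ok → well-formed
dzjer.fi — σ1 onset /dzj/ (1→2→5 rises), coda /r/ ok; σ2 onset /f/, coda /∅/ ok → well-formed
tsed — violates constraint 5: syllable 1 coda contains /d/ → ill-formed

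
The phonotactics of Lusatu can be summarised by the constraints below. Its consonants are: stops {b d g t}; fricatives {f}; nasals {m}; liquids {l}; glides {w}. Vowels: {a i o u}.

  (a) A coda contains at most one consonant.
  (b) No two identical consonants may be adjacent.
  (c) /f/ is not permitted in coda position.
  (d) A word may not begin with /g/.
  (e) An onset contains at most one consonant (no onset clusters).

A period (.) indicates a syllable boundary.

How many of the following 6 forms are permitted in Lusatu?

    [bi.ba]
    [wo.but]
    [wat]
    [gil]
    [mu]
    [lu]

5

[bi.ba] — σ1 onset /b/, coda /∅/ ok; σ2 onset /b/, coda /∅/ ok → permitted
[wo.but] — σ1 onset /w/, coda /∅/ ok; σ2 onset /b/, coda /t/ ok → permitted
[wat] — σ1 onset /w/, coda /t/ ok → permitted
[gil] — violates constraint (d): word begins with /g/ → not permitted
[mu] — σ1 onset /m/, coda /∅/ ok → permitted
[lu] — σ1 onset /l/, coda /∅/ ok → permitted
Permitted: [bi.ba], [wo.but], [wat], [mu], [lu] → 5.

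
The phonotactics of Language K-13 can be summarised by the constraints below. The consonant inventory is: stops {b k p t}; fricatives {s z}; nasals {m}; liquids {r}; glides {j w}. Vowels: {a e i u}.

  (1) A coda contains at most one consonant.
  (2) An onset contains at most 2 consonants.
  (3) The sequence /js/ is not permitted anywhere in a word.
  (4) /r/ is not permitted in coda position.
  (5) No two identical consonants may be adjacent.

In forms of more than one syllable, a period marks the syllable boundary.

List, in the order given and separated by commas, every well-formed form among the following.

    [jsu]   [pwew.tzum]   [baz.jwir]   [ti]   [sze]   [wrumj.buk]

[jsu] — violates constraint 3: contains banned sequence /js/ → ill-formed
[pwew.tzum] — σ1 onset /pw/ (2C), coda /w/ ok; σ2 onset /tz/ (2C), coda /m/ ok → well-formed
[baz.jwir] — violates constraint 4: syllable 2 coda contains /r/ → ill-formed
[ti] — σ1 onset /t/, coda /∅/ ok → well-formed
[sze] — σ1 onset /sz/ (2C), coda /∅/ ok → well-formed
[wrumj.buk] — violates constraint 1: syllable 1 coda /mj/ has 2 consonants (> 1) → ill-formed

[pwew.tzum], [ti], [sze]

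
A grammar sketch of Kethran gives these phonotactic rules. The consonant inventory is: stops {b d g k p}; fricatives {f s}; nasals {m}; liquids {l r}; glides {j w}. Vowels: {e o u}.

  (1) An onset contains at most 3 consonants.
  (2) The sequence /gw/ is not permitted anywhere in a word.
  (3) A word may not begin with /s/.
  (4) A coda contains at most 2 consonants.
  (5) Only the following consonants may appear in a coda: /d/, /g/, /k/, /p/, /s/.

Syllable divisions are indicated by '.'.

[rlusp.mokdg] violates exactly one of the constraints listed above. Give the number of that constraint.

4

[rlusp.mokdg]: syllable 2 coda /kdg/ has 3 consonants (> 2).
This is a violation of constraint 4: "A coda contains at most 2 consonants."
The remaining constraints (1, 2, 3, 5) are satisfied.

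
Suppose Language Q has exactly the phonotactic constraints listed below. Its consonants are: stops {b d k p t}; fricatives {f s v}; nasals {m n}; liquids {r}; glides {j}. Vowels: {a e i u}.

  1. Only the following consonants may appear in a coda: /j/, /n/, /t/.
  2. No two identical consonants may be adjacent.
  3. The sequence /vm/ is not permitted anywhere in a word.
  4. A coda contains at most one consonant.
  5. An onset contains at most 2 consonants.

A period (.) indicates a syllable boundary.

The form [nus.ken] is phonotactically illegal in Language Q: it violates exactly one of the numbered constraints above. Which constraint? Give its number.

1

[nus.ken]: syllable 1 coda contains /s/, which is not a licensed coda consonant.
This is a violation of constraint 1: "Only the following consonants may appear in a coda: /j/, /n/, /t/."
The remaining constraints (2, 3, 4, 5) are satisfied.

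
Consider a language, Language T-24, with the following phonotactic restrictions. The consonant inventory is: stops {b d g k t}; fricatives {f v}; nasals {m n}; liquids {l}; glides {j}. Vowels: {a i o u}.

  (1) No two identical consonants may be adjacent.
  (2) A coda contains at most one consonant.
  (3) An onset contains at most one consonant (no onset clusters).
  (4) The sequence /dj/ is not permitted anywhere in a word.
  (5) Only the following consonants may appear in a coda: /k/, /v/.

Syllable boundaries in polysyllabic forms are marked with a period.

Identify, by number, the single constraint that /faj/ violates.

5

/faj/: syllable 1 coda contains /j/, which is not a licensed coda consonant.
This is a violation of constraint 5: "Only the following consonants may appear in a coda: /k/, /v/."
The remaining constraints (1, 2, 3, 4) are satisfied.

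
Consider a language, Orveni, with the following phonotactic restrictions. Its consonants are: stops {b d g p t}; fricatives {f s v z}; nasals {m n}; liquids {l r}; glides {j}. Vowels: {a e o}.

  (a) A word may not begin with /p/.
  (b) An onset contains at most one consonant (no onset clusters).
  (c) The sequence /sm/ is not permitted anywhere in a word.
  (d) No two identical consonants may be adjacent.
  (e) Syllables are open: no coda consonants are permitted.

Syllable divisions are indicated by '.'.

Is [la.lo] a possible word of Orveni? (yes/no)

yes

[la.lo] — σ1 onset /l/, coda /∅/ ok; σ2 onset /l/, coda /∅/ ok → permitted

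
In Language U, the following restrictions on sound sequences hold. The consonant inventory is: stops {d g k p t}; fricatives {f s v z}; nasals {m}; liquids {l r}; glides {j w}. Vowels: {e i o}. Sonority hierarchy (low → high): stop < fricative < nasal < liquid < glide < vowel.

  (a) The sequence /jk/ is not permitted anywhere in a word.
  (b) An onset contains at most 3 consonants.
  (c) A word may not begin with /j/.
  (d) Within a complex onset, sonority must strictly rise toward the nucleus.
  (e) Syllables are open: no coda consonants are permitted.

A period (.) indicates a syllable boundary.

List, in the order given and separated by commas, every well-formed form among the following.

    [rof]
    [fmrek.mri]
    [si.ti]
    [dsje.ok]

[si.ti]

[rof] — violates constraint (e): syllable 1 coda /f/ has 1 consonant (> 0) → ill-formed
[fmrek.mri] — violates constraint (e): syllable 1 coda /k/ has 1 consonant (> 0) → ill-formed
[si.ti] — σ1 onset /s/, coda /∅/ ok; σ2 onset /t/, coda /∅/ ok → well-formed
[dsje.ok] — violates constraint (e): syllable 2 coda /k/ has 1 consonant (> 0) → ill-formed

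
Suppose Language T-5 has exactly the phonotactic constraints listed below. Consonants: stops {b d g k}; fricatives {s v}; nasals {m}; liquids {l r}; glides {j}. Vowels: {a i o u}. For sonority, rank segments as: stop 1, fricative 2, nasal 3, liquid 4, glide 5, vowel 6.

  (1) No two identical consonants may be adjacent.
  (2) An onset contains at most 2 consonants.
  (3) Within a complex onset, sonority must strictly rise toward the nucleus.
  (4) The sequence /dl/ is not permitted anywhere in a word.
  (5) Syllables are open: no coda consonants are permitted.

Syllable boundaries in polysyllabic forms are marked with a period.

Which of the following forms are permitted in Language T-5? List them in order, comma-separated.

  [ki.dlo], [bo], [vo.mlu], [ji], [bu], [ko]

[ki.dlo] — violates constraint 4: contains banned sequence /dl/ → not permitted
[bo] — σ1 onset /b/, coda /∅/ ok → permitted
[vo.mlu] — σ1 onset /v/, coda /∅/ ok; σ2 onset /ml/ (3→4 rises), coda /∅/ ok → permitted
[ji] — σ1 onset /j/, coda /∅/ ok → permitted
[bu] — σ1 onset /b/, coda /∅/ ok → permitted
[ko] — σ1 onset /k/, coda /∅/ ok → permitted

[bo], [vo.mlu], [ji], [bu], [ko]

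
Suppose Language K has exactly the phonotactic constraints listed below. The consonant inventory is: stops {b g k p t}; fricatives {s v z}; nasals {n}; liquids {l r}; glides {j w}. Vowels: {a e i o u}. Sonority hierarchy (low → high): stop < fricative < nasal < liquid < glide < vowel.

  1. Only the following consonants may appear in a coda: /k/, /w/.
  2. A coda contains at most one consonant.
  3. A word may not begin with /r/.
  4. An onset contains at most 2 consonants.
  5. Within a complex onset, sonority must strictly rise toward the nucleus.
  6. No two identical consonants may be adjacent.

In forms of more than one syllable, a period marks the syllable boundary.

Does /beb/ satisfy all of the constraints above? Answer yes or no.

no

/beb/ — violates constraint 1: syllable 1 coda contains /b/, which is not a licensed coda consonant → not permitted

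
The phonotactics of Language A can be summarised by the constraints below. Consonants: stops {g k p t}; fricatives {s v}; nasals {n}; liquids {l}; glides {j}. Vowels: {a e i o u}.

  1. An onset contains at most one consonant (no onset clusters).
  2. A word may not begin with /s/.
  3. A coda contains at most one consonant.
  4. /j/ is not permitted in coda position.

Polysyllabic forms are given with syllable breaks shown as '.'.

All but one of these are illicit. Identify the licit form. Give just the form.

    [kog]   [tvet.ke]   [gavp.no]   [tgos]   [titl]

[kog] — σ1 onset /k/, coda /g/ ok → licit
[tvet.ke] — violates constraint 1: syllable 1 onset /tv/ has 2 consonants (> 1) → illicit
[gavp.no] — violates constraint 3: syllable 1 coda /vp/ has 2 consonants (> 1) → illicit
[tgos] — violates constraint 1: syllable 1 onset /tg/ has 2 consonants (> 1) → illicit
[titl] — violates constraint 3: syllable 1 coda /tl/ has 2 consonants (> 1) → illicit

[kog]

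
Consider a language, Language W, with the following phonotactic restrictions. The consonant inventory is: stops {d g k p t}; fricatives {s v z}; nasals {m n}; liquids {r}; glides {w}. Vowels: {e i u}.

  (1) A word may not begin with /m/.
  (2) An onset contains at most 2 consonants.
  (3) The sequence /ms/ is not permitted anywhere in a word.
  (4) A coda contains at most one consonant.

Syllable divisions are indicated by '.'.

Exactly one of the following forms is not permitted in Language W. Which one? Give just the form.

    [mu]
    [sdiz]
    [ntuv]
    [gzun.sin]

[mu] — violates constraint 1: word begins with /m/ → not permitted
[sdiz] — σ1 onset /sd/ (2C), coda /z/ ok → permitted
[ntuv] — σ1 onset /nt/ (2C), coda /v/ ok → permitted
[gzun.sin] — σ1 onset /gz/ (2C), coda /n/ ok; σ2 onset /s/, coda /n/ ok → permitted

[mu]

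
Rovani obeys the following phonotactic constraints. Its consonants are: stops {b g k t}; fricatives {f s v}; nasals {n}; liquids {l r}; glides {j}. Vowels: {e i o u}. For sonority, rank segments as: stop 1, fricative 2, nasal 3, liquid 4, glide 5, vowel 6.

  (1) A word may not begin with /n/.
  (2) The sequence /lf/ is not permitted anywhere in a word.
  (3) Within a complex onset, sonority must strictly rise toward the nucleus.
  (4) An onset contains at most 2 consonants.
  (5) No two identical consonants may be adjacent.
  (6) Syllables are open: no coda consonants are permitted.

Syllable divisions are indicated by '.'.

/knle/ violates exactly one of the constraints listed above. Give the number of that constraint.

/knle/: syllable 1 onset /knl/ has 3 consonants (> 2).
This is a violation of constraint 4: "An onset contains at most 2 consonants."
The remaining constraints (1, 2, 3, 5, 6) are satisfied.

4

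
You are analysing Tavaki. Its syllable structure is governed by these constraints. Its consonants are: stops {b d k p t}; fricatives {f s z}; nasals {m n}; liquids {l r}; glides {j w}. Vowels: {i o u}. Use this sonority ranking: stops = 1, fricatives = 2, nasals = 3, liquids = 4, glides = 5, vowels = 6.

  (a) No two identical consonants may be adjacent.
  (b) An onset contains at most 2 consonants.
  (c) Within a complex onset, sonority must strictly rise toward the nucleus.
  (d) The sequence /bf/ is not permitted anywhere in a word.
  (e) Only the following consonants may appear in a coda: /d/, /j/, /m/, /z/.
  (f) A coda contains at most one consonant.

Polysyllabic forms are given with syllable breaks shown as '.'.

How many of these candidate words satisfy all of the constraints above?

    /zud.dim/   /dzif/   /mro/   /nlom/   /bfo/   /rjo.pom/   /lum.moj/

3

/zud.dim/ — violates constraint (a): adjacent identical consonants /dd/ → illicit
/dzif/ — violates constraint (e): syllable 1 coda contains /f/, which is not a licensed coda consonant → illicit
/mro/ — σ1 onset /mr/ (3→4 rises), coda /∅/ ok → licit
/nlom/ — σ1 onset /nl/ (3→4 rises), coda /m/ ok → licit
/bfo/ — violates constraint (d): contains banned sequence /bf/ → illicit
/rjo.pom/ — σ1 onset /rj/ (4→5 rises), coda /∅/ ok; σ2 onset /p/, coda /m/ ok → licit
/lum.moj/ — violates constraint (a): adjacent identical consonants /mm/ → illicit
Licit: /mro/, /nlom/, /rjo.pom/ → 3.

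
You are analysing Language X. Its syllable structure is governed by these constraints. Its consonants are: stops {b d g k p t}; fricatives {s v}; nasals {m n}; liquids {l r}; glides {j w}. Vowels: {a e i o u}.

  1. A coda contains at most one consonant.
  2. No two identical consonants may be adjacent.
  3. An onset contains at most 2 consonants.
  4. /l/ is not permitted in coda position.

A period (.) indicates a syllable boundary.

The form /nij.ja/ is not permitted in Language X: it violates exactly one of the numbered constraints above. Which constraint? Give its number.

/nij.ja/: adjacent identical consonants /jj/.
This is a violation of constraint 2: "No two identical consonants may be adjacent."
The remaining constraints (1, 3, 4) are satisfied.

2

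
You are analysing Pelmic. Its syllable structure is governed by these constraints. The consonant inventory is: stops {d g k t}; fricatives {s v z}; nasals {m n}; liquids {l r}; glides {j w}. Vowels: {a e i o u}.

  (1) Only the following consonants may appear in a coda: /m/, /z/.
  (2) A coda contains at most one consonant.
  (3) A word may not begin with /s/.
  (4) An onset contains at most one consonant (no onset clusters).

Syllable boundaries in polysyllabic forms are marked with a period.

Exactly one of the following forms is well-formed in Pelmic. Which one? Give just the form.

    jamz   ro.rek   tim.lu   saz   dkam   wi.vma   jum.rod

tim.lu

jamz — violates constraint 2: syllable 1 coda /mz/ has 2 consonants (> 1) → ill-formed
ro.rek — violates constraint 1: syllable 2 coda contains /k/, which is not a licensed coda consonant → ill-formed
tim.lu — σ1 onset /t/, coda /m/ ok; σ2 onset /l/, coda /∅/ ok → well-formed
saz — violates constraint 3: word begins with /s/ → ill-formed
dkam — violates constraint 4: syllable 1 onset /dk/ has 2 consonants (> 1) → ill-formed
wi.vma — violates constraint 4: syllable 2 onset /vm/ has 2 consonants (> 1) → ill-formed
jum.rod — violates constraint 1: syllable 2 coda contains /d/, which is not a licensed coda consonant → ill-formed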